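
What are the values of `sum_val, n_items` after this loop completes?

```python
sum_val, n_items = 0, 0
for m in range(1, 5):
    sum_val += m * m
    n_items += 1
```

Sum of squares and count
`sum_val, n_items` takes the values: (0, 0) → (1, 0) → (1, 1) → (5, 1) → (5, 2) → (14, 2) → (14, 3) → (30, 3) → (30, 4)

Answer: 30, 4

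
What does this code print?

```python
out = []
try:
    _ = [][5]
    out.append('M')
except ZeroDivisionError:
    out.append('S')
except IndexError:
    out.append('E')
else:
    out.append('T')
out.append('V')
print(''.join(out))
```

Execution trace: 'E' (except IndexError) → 'V' (after the try/except). Output: EV

Answer: EV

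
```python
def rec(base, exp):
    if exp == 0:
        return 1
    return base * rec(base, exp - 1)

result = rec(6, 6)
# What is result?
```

rec(6, 6) = 6 * 6 * 6 * 6 * 6 * 6 = 46656

Answer: 46656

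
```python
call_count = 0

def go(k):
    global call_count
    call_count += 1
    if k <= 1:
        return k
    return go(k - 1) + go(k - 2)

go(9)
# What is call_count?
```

Calls(k) = 1 + Calls(k-1) + Calls(k-2); Calls(0)=Calls(1)=1. For k=9 this gives 109.

Answer: 109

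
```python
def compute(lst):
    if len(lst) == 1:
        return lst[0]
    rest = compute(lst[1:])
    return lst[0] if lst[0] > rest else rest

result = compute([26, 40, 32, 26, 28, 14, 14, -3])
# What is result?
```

Recursive max over [26, 40, 32, 26, 28, 14, 14, -3] = 40

Answer: 40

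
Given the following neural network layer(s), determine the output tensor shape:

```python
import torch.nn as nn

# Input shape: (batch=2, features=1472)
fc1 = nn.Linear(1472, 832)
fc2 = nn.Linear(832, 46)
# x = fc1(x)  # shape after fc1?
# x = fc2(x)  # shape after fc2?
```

Input: (2, 1472) -> after fc1: (2, 832) -> Output: (2, 46)

Answer: (2, 46)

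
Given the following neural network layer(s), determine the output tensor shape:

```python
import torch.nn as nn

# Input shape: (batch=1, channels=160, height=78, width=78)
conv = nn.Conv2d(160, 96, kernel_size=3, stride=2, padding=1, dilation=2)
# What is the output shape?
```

Input: (1, 160, 78, 78) -> Output: (1, 96, 38, 38)

Answer: (1, 96, 38, 38)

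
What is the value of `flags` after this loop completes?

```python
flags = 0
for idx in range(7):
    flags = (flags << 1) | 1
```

Build 7 consecutive 1-bits: 0b1111111
`flags` takes the values: 0 → 1 → 3 → 7 → 15 → 31 → 63 → 127

Answer: 127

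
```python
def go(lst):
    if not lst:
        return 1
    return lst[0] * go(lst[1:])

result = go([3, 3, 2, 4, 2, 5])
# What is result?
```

Product over [3, 3, 2, 4, 2, 5] = 3 * 3 * 2 * 4 * 2 * 5 = 720

Answer: 720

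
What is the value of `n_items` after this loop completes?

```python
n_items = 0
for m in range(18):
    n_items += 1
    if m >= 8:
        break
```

Loop breaks when m reaches 8, n_items is 9
`n_items` takes the values: 0 → 1 → 2 → 3 → 4 → 5 → 6 → 7 → 8 → 9

Answer: 9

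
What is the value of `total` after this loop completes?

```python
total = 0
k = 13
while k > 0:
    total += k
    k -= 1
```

Sum 13 down to 1
`total` takes the values: 0 → 13 → 25 → 36 → 46 → 55 → 63 → 70 → 76 → 81 → 85 → 88 → 90 → 91

Answer: 91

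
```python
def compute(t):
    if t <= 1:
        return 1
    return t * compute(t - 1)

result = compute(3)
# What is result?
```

compute(3) = 3 * 2 * 1 = 6

Answer: 6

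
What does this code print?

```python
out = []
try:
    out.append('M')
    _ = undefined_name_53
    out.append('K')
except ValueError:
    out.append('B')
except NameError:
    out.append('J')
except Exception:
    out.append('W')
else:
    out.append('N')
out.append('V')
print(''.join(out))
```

Execution trace: 'M' (try body) → 'J' (except NameError) → 'V' (after the try/except). Output: MJV

Answer: MJV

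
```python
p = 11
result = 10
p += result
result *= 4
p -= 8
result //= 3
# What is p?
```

Trace:
`p = 11` → p = 11
`result = 10` → result = 10
`p += result` → p = 21
`result *= 4` → result = 40
`p -= 8` → p = 13
`result //= 3` → result = 13
So p = 13

Answer: 13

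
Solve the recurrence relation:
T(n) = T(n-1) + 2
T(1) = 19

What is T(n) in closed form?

Unrolling: T(n) = T(1) + 2·(n-1) = 19 + 2(n-1) = 2n + 17.

Answer: T(n) = 2n + 17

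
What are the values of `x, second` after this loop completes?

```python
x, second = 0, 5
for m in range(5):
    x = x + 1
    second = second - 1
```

x goes 0→5, second goes 5→0
`x, second` takes the values: (0, 5) → (1, 5) → (1, 4) → (2, 4) → (2, 3) → (3, 3) → (3, 2) → (4, 2) → (4, 1) → (5, 1) → (5, 0)

Answer: 5, 0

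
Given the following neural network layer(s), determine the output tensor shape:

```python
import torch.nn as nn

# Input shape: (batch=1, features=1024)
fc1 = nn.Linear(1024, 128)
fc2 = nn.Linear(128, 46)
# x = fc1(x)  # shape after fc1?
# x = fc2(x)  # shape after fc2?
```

Input: (1, 1024) -> after fc1: (1, 128) -> Output: (1, 46)

Answer: (1, 46)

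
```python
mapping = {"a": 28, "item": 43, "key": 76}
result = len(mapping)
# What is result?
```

Trace:
`mapping = {"a": 28, "item": 43, "key": 76}` → mapping = {'a': 28, 'item': 43, 'key': 76}
`result = len(mapping)` → result = 3
So result = 3

Answer: 3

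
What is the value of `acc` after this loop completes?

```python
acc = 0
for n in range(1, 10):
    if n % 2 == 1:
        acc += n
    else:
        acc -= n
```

Add odd, subtract even
`acc` takes the values: 0 → 1 → -1 → 2 → -2 → 3 → -3 → 4 → -4 → 5

Answer: 5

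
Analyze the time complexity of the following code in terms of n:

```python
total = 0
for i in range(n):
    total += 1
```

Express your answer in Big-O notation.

Each loop level contributes: n. Multiplying the contributions gives O(n).

Answer: O(n)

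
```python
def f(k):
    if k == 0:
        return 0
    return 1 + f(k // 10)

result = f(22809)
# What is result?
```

Count of digits of 22809: 5

Answer: 5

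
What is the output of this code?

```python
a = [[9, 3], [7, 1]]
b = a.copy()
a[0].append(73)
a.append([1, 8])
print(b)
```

Key concept: shallow copy with nested lists.
Step by step:
`a = [[9, 3], [7, 1]]` → a = [[9, 3], [7, 1]]
`b = a.copy()` → b = [[9, 3], [7, 1]]
`a[0].append(73)` → a = [[9, 3, 73], [7, 1]]; b = [[9, 3, 73], [7, 1]]
`a.append([1, 8])` → a = [[9, 3, 73], [7, 1], [1, 8]]
`print(b)` → prints [[9, 3, 73], [7, 1]]

Answer: [[9, 3, 73], [7, 1]]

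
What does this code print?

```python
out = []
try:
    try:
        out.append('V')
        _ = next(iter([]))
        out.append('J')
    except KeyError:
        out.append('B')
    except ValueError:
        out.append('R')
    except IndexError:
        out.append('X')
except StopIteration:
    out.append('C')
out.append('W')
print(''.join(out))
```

Execution trace: 'V' (try body) → 'C' (outer except StopIteration) → 'W' (after the try/except). Output: VCW

Answer: VCW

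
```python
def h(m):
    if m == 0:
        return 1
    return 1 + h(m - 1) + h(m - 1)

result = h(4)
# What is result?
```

h(m) = 1 + 2·h(m-1), h(0)=1. Closed form: (1+1)·2^4 - 1 = 31.

Answer: 31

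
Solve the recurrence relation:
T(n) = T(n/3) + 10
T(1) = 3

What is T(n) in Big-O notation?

Each step divides n by 3 and adds 10. After log_3(n) steps we reach T(1)=3. So T(n) = 10·log_3(n) + 3 = O(log n).

Answer: O(log n)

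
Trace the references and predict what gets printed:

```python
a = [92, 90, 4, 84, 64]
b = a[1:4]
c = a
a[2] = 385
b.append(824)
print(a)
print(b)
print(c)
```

Key concept: slice vs alias.
Step by step:
`a = [92, 90, 4, 84, 64]` → a = [92, 90, 4, 84, 64]
`b = a[1:4]` → b = [90, 4, 84]
`c = a` → c = [92, 90, 4, 84, 64] (same object as a)
`a[2] = 385` → a = [92, 90, 385, 84, 64] (same object as c); c = [92, 90, 385, 84, 64] (same object as a)
`b.append(824)` → b = [90, 4, 84, 824]
`print(a)` → prints [92, 90, 385, 84, 64]
`print(b)` → prints [90, 4, 84, 824]
`print(c)` → prints [92, 90, 385, 84, 64]

Answer:
[92, 90, 385, 84, 64]
[90, 4, 84, 824]
[92, 90, 385, 84, 64]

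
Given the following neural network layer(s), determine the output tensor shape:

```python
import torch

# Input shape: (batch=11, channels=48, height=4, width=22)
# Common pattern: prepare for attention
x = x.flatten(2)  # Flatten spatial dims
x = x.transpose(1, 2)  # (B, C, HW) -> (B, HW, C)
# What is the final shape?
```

Input: (11, 48, 4, 22) -> after flatten(2): (11, 48, 88) -> Output: (11, 88, 48)

Answer: (11, 88, 48)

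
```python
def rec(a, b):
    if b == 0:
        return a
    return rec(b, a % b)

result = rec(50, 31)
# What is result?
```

rec(50, 31) -> rec(31, 19) -> rec(19, 12) -> rec(12, 7) -> rec(7, 5) -> rec(5, 2) -> rec(2, 1) -> rec(1, 0) -> 1

Answer: 1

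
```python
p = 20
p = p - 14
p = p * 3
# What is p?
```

Trace:
`p = 20` → p = 20
`p = p - 14` → p = 6
`p = p * 3` → p = 18
So p = 18

Answer: 18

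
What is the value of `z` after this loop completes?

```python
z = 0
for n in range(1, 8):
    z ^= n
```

XOR of 1 to 7
`z` takes the values: 0 → 1 → 3 → 0 → 4 → 1 → 7 → 0

Answer: 0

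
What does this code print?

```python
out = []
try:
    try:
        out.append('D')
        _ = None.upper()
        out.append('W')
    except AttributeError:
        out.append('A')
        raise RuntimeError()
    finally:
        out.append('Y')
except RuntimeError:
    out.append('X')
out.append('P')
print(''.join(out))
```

Execution trace: 'D' (inner try body) → 'A' (inner except AttributeError) → 'Y' (inner finally) → 'X' (outer except RuntimeError) → 'P' (after the try/except). Output: DAYXP

Answer: DAYXP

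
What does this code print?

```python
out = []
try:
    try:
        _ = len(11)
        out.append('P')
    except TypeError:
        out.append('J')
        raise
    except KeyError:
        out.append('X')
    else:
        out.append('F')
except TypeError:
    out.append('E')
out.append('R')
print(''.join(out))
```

Execution trace: 'J' (inner except TypeError) → 'E' (outer except TypeError) → 'R' (after the try/except). Output: JER

Answer: JER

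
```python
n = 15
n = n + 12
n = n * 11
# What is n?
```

Trace:
`n = 15` → n = 15
`n = n + 12` → n = 27
`n = n * 11` → n = 297
So n = 297

Answer: 297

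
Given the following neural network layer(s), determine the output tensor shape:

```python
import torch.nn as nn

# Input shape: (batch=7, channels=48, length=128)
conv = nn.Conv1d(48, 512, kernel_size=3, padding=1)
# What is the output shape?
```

Input: (7, 48, 128) -> Output: (7, 512, 128)

Answer: (7, 512, 128)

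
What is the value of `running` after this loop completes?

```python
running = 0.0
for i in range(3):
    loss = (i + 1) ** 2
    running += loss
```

Sum of squared losses 1² + 2² + ... + 3²
`running` takes the values: 0.0 → 1.0 → 5.0 → 14.0

Answer: 14.0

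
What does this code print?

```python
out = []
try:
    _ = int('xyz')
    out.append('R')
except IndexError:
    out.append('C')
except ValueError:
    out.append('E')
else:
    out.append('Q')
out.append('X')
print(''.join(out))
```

Execution trace: 'E' (except ValueError) → 'X' (after the try/except). Output: EX

Answer: EX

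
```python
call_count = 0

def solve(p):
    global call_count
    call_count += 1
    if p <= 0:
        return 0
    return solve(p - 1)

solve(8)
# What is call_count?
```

Linear recursion stepping by 1: 9 calls from p=8 down to ≤0.

Answer: 9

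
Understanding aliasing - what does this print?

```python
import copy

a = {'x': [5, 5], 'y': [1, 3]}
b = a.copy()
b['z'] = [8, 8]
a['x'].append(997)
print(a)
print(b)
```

Key concept: shallow copy of dict with mutable values.
Step by step:
`a = {'x': [5, 5], 'y': [1, 3]}` → a = {'x': [5, 5], 'y': [1, 3]}
`b = a.copy()` → b = {'x': [5, 5], 'y': [1, 3]}
`b['z'] = [8, 8]` → b = {'x': [5, 5], 'y': [1, 3], 'z': [8, 8]}
`a['x'].append(997)` → a = {'x': [5, 5, 997], 'y': [1, 3]}; b = {'x': [5, 5, 997], 'y': [1, 3], 'z': [8, 8]}
`print(a)` → prints {'x': [5, 5, 997], 'y': [1, 3]}
`print(b)` → prints {'x': [5, 5, 997], 'y': [1, 3], 'z': [8, 8]}

Answer:
{'x': [5, 5, 997], 'y': [1, 3]}
{'x': [5, 5, 997], 'y': [1, 3], 'z': [8, 8]}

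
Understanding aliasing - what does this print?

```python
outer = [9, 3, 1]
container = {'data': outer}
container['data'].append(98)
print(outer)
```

Key concept: dict holds reference to list.
Step by step:
`outer = [9, 3, 1]` → outer = [9, 3, 1]
`container = {'data': outer}` → container = {'data': [9, 3, 1]}
`container['data'].append(98)` → outer = [9, 3, 1, 98]; container = {'data': [9, 3, 1, 98]}
`print(outer)` → prints [9, 3, 1, 98]

Answer: [9, 3, 1, 98]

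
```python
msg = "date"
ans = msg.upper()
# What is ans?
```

Trace:
`msg = "date"` → msg = 'date'
`ans = msg.upper()` → ans = 'DATE'
So ans = 'DATE'

Answer: 'DATE'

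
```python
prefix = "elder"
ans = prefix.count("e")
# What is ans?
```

Trace:
`prefix = "elder"` → prefix = 'elder'
`ans = prefix.count("e")` → ans = 2
So ans = 2

Answer: 2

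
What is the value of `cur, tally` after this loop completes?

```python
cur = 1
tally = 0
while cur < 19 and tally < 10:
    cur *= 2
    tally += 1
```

Double until >= 19 or 10 iterations
`cur, tally` takes the values: (1, 0) → (2, 0) → (2, 1) → (4, 1) → (4, 2) → (8, 2) → (8, 3) → (16, 3) → (16, 4) → (32, 4) → (32, 5)

Answer: 32, 5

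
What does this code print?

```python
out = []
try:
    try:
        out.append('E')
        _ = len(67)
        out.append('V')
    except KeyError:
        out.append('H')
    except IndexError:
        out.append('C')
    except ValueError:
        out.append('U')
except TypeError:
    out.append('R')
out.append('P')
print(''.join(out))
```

Execution trace: 'E' (try body) → 'R' (outer except TypeError) → 'P' (after the try/except). Output: ERP

Answer: ERP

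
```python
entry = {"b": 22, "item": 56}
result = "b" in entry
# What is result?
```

Trace:
`entry = {"b": 22, "item": 56}` → entry = {'b': 22, 'item': 56}
`result = "b" in entry` → result = True
So result = True

Answer: True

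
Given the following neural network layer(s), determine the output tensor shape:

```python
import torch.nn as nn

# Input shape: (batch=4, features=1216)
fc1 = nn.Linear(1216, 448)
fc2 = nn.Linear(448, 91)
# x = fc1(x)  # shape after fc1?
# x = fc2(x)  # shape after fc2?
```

Input: (4, 1216) -> after fc1: (4, 448) -> Output: (4, 91)

Answer: (4, 91)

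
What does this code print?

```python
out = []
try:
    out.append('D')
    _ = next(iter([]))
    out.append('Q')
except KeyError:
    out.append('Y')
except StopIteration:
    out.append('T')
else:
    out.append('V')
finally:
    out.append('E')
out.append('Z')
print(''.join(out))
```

Execution trace: 'D' (try body) → 'T' (except StopIteration) → 'E' (finally) → 'Z' (after the try/except). Output: DTEZ

Answer: DTEZ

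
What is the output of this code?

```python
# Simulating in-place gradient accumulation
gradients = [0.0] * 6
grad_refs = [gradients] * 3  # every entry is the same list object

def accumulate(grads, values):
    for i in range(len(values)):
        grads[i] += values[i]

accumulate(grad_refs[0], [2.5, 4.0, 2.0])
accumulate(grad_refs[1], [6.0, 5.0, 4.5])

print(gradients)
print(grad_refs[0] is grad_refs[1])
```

Key concept: gradient accumulation aliasing.
Step by step:
`gradients = [0.0] * 6` → gradients = [0.0, 0.0, 0.0, 0.0, 0.0, 0.0]
`grad_refs = [gradients] * 3` → grad_refs = [[0.0, 0.0, 0.0, 0.0, 0.0, 0.0], [0.0, 0.0, 0.0, 0.0, 0.0, 0.0], [0.0, 0.0, 0.0, 0.0, 0.0, 0.0]]
`accumulate(grad_refs[0], [2.5, 4.0, 2.0])` → gradients = [2.5, 4.0, 2.0, 0.0, 0.0, 0.0]; grad_refs = [[2.5, 4.0, 2.0, 0.0, 0.0, 0.0], [2.5, 4.0, 2.0, 0.0, 0.0, 0.0], [2.5, 4.0, 2.0, 0.0, 0.0, 0.0]]
`accumulate(grad_refs[1], [6.0, 5.0, 4.5])` → gradients = [8.5, 9.0, 6.5, 0.0, 0.0, 0.0]; grad_refs = [[8.5, 9.0, 6.5, 0.0, 0.0, 0.0], [8.5, 9.0, 6.5, 0.0, 0.0, 0.0], [8.5, 9.0, 6.5, 0.0, 0.0, 0.0]]
`print(gradients)` → prints [8.5, 9.0, 6.5, 0.0, 0.0, 0.0]
`print(grad_refs[0] is grad_refs[1])` → prints True

Answer:
[8.5, 9.0, 6.5, 0.0, 0.0, 0.0]
True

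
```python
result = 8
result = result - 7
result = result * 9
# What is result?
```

Trace:
`result = 8` → result = 8
`result = result - 7` → result = 1
`result = result * 9` → result = 9
So result = 9

Answer: 9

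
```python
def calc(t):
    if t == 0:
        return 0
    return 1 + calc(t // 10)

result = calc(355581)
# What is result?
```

Count of digits of 355581: 6

Answer: 6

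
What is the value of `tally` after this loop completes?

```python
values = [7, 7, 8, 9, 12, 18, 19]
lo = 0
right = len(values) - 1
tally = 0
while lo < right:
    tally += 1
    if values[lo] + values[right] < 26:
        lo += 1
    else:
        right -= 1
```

Steps to find pair summing to 26
`tally` takes the values: 0 → 1 → 2 → 3 → 4 → 5 → 6

Answer: 6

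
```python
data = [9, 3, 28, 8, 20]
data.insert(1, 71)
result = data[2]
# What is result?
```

Trace:
`data = [9, 3, 28, 8, 20]` → data = [9, 3, 28, 8, 20]
`data.insert(1, 71)` → data = [9, 71, 3, 28, 8, 20]
`result = data[2]` → result = 3
So result = 3

Answer: 3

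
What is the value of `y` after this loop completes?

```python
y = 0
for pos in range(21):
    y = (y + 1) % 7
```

Increment mod 7, 21 times = 0
`y` takes the values: 0 → 1 → 2 → 3 → 4 → 5 → 6 → 0 → 1 → 2 → 3 → 4 → 5 → 6 → 0 → 1 → 2 → 3 → 4 → 5 → 6 → 0

Answer: 0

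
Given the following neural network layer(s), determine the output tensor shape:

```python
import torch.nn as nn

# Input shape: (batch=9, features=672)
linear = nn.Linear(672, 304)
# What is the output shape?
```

Input: (9, 672) -> Output: (9, 304)

Answer: (9, 304)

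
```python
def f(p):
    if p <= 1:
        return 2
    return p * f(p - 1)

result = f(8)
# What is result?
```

f(8) = 8 * 7 * 6 * 5 * 4 * 3 * 2 * 2 = 80640

Answer: 80640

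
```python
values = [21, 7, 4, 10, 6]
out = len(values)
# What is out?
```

Trace:
`values = [21, 7, 4, 10, 6]` → values = [21, 7, 4, 10, 6]
`out = len(values)` → out = 5
So out = 5

Answer: 5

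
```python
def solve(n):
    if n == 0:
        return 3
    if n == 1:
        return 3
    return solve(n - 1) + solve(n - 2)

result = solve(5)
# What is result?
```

Build up from base cases: solve(0)=3, solve(1)=3, solve(2)=6, solve(3)=9, solve(4)=15, solve(5)=24

Answer: 24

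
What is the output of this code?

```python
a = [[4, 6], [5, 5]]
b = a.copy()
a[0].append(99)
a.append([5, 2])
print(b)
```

Key concept: shallow copy with nested lists.
Step by step:
`a = [[4, 6], [5, 5]]` → a = [[4, 6], [5, 5]]
`b = a.copy()` → b = [[4, 6], [5, 5]]
`a[0].append(99)` → a = [[4, 6, 99], [5, 5]]; b = [[4, 6, 99], [5, 5]]
`a.append([5, 2])` → a = [[4, 6, 99], [5, 5], [5, 2]]
`print(b)` → prints [[4, 6, 99], [5, 5]]

Answer: [[4, 6, 99], [5, 5]]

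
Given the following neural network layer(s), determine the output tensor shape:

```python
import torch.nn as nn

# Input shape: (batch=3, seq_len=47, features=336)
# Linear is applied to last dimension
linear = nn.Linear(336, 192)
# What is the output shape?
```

Input: (3, 47, 336) -> Output: (3, 47, 192)

Answer: (3, 47, 192)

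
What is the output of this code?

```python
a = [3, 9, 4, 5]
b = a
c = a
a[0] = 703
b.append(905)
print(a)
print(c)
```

Key concept: multiple aliases.
Step by step:
`a = [3, 9, 4, 5]` → a = [3, 9, 4, 5]
`b = a` → b = [3, 9, 4, 5] (same object as a)
`c = a` → c = [3, 9, 4, 5] (same object as a, b)
`a[0] = 703` → a = [703, 9, 4, 5] (same object as b, c); b = [703, 9, 4, 5] (same object as a, c); c = [703, 9, 4, 5] (same object as a, b)
`b.append(905)` → a = [703, 9, 4, 5, 905] (same object as b, c); b = [703, 9, 4, 5, 905] (same object as a, c); c = [703, 9, 4, 5, 905] (same object as a, b)
`print(a)` → prints [703, 9, 4, 5, 905]
`print(c)` → prints [703, 9, 4, 5, 905]

Answer:
[703, 9, 4, 5, 905]
[703, 9, 4, 5, 905]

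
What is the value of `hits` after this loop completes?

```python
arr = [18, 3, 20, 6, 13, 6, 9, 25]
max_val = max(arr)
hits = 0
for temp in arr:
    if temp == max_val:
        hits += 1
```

Count of max value 25 in [18, 3, 20, 6, 13, 6, 9, 25]
`hits` takes the values: 0 → 1

Answer: 1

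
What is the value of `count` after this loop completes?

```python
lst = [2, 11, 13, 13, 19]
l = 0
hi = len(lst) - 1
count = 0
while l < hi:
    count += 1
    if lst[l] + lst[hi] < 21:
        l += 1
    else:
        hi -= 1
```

Steps to find pair summing to 21
`count` takes the values: 0 → 1 → 2 → 3 → 4

Answer: 4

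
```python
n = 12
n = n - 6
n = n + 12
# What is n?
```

Trace:
`n = 12` → n = 12
`n = n - 6` → n = 6
`n = n + 12` → n = 18
So n = 18

Answer: 18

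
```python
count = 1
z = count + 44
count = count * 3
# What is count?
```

Trace:
`count = 1` → count = 1
`z = count + 44` → z = 45
`count = count * 3` → count = 3
So count = 3

Answer: 3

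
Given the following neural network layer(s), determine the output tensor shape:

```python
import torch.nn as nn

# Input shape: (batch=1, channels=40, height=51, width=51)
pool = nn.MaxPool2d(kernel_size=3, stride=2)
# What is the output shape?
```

Input: (1, 40, 51, 51) -> Output: (1, 40, 25, 25)

Answer: (1, 40, 25, 25)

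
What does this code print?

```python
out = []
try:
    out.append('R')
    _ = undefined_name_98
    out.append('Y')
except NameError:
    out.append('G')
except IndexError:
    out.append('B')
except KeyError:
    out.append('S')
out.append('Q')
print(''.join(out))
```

Execution trace: 'R' (try body) → 'G' (except NameError) → 'Q' (after the try/except). Output: RGQ

Answer: RGQ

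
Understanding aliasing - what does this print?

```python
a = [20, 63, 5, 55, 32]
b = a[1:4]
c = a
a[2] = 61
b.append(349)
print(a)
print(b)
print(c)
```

Key concept: slice vs alias.
Step by step:
`a = [20, 63, 5, 55, 32]` → a = [20, 63, 5, 55, 32]
`b = a[1:4]` → b = [63, 5, 55]
`c = a` → c = [20, 63, 5, 55, 32] (same object as a)
`a[2] = 61` → a = [20, 63, 61, 55, 32] (same object as c); c = [20, 63, 61, 55, 32] (same object as a)
`b.append(349)` → b = [63, 5, 55, 349]
`print(a)` → prints [20, 63, 61, 55, 32]
`print(b)` → prints [63, 5, 55, 349]
`print(c)` → prints [20, 63, 61, 55, 32]

Answer:
[20, 63, 61, 55, 32]
[63, 5, 55, 349]
[20, 63, 61, 55, 32]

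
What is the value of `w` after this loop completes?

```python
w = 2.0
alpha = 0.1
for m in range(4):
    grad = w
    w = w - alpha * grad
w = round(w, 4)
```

Gradient descent: w = 2.0 * (1 - 0.1)^4
`w` takes the values: 2.0 → 1.8 → 1.62 → 1.458 → 1.3122

Answer: 1.3122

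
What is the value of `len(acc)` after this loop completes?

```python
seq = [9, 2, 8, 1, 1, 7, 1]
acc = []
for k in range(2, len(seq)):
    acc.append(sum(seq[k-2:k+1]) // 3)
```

Number of 3-element averages
`acc` takes the values: [] → [6] → [6, 3] → [6, 3, 3] → [6, 3, 3, 3] → [6, 3, 3, 3, 3]
So `len(acc)` = 5

Answer: 5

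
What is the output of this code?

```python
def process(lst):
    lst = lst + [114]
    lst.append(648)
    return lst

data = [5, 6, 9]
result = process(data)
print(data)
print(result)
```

Key concept: rebinding parameter vs mutation.
Step by step:
`data = [5, 6, 9]` → data = [5, 6, 9]
`result = process(data)` → result = [5, 6, 9, 114, 648]
`print(data)` → prints [5, 6, 9]
`print(result)` → prints [5, 6, 9, 114, 648]

Answer:
[5, 6, 9]
[5, 6, 9, 114, 648]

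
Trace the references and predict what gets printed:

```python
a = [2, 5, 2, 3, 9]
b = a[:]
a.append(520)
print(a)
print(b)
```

Key concept: slice [:] creates copy.
Step by step:
`a = [2, 5, 2, 3, 9]` → a = [2, 5, 2, 3, 9]
`b = a[:]` → b = [2, 5, 2, 3, 9]
`a.append(520)` → a = [2, 5, 2, 3, 9, 520]
`print(a)` → prints [2, 5, 2, 3, 9, 520]
`print(b)` → prints [2, 5, 2, 3, 9]

Answer:
[2, 5, 2, 3, 9, 520]
[2, 5, 2, 3, 9]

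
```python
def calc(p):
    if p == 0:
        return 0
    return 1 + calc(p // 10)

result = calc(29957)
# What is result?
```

Count of digits of 29957: 5

Answer: 5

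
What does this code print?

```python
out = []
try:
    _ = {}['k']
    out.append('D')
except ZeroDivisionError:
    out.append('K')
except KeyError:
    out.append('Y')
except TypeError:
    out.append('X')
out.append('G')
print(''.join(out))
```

Execution trace: 'Y' (except KeyError) → 'G' (after the try/except). Output: YG

Answer: YG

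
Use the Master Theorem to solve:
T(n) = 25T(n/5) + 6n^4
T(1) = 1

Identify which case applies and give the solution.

a=25, b=5, f(n)=6n^4. log_5(25) = 2. Since c=4 > 2 and the regularity condition holds (25(n/5)^4 = (25/5^4)n^4 with 25/5^4 < 1), Case 3 applies: T(n) = Θ(f(n)) = O(n^4).

Answer: O(n^4) - Case 3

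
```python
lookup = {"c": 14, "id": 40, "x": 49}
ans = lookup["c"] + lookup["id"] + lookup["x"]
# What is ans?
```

Trace:
`lookup = {"c": 14, "id": 40, "x": 49}` → lookup = {'c': 14, 'id': 40, 'x': 49}
`ans = lookup["c"] + lookup["id"] + lookup["x"]` → ans = 103
So ans = 103

Answer: 103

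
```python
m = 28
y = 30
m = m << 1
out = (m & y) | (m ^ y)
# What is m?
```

Trace:
`m = 28` → m = 28
`y = 30` → y = 30
`m = m << 1` → m = 56
`out = (m & y) | (m ^ y)` → out = 62
So m = 56

Answer: 56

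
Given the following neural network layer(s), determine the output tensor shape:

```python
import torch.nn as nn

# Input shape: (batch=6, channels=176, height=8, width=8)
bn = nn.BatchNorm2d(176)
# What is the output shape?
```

Input: (6, 176, 8, 8) -> Output: (6, 176, 8, 8)

Answer: (6, 176, 8, 8)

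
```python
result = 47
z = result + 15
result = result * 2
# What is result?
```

Trace:
`result = 47` → result = 47
`z = result + 15` → z = 62
`result = result * 2` → result = 94
So result = 94

Answer: 94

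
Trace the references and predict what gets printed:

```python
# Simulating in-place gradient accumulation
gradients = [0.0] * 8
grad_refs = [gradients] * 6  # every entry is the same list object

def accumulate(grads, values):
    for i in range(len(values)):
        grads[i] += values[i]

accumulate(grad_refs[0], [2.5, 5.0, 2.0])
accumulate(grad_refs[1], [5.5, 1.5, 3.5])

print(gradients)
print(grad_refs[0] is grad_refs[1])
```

Key concept: gradient accumulation aliasing.
Step by step:
`gradients = [0.0] * 8` → gradients = [0.0, 0.0, 0.0, 0.0, 0.0, 0.0, 0.0, 0.0]
`grad_refs = [gradients] * 6` → grad_refs = [[0.0, 0.0, 0.0, 0.0, 0.0, 0.0, 0.0, 0.0], [0.0, 0.0, 0.0, 0.0, 0.0, 0.0, 0.0, 0.0], [0.0, 0.0, 0.0, 0.0, 0.0, 0.0, 0.0, 0.0], [0.0, 0.0, 0.0, 0.0, 0.0, 0.0, 0.0, 0.0], [0.0, 0.0, 0.0, 0.0, 0.0, 0.0, 0.0, 0.0], [0.0, 0.0, 0.0, 0.0, 0.0, 0.0, 0.0, 0.0]]
`accumulate(grad_refs[0], [2.5, 5.0, 2.0])` → gradients = [2.5, 5.0, 2.0, 0.0, 0.0, 0.0, 0.0, 0.0]; grad_refs = [[2.5, 5.0, 2.0, 0.0, 0.0, 0.0, 0.0, 0.0], [2.5, 5.0, 2.0, 0.0, 0.0, 0.0, 0.0, 0.0], [2.5, 5.0, 2.0, 0.0, 0.0, 0.0, 0.0, 0.0], [2.5, 5.0, 2.0, 0.0, 0.0, 0.0, 0.0, 0.0], [2.5, 5.0, 2.0, 0.0, 0.0, 0.0, 0.0, 0.0], [2.5, 5.0, 2.0, 0.0, 0.0, 0.0, 0.0, 0.0]]
`accumulate(grad_refs[1], [5.5, 1.5, 3.5])` → gradients = [8.0, 6.5, 5.5, 0.0, 0.0, 0.0, 0.0, 0.0]; grad_refs = [[8.0, 6.5, 5.5, 0.0, 0.0, 0.0, 0.0, 0.0], [8.0, 6.5, 5.5, 0.0, 0.0, 0.0, 0.0, 0.0], [8.0, 6.5, 5.5, 0.0, 0.0, 0.0, 0.0, 0.0], [8.0, 6.5, 5.5, 0.0, 0.0, 0.0, 0.0, 0.0], [8.0, 6.5, 5.5, 0.0, 0.0, 0.0, 0.0, 0.0], [8.0, 6.5, 5.5, 0.0, 0.0, 0.0, 0.0, 0.0]]
`print(gradients)` → prints [8.0, 6.5, 5.5, 0.0, 0.0, 0.0, 0.0, 0.0]
`print(grad_refs[0] is grad_refs[1])` → prints True

Answer:
[8.0, 6.5, 5.5, 0.0, 0.0, 0.0, 0.0, 0.0]
True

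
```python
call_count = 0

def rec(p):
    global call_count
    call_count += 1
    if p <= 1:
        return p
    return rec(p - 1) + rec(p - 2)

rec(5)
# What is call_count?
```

Calls(p) = 1 + Calls(p-1) + Calls(p-2); Calls(0)=Calls(1)=1. For p=5 this gives 15.

Answer: 15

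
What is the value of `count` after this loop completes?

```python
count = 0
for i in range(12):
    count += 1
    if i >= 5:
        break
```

Loop breaks when i reaches 5, count is 6
`count` takes the values: 0 → 1 → 2 → 3 → 4 → 5 → 6

Answer: 6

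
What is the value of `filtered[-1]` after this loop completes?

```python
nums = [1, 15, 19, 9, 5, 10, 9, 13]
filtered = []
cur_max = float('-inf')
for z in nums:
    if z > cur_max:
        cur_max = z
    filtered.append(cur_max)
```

Running max ends at 19
`filtered` takes the values: [] → [1] → [1, 15] → [1, 15, 19] → [1, 15, 19, 19] → [1, 15, 19, 19, 19] → [1, 15, 19, 19, 19, 19] → [1, 15, 19, 19, 19, 19, 19] → [1, 15, 19, 19, 19, 19, 19, 19]
So `filtered[-1]` = 19

Answer: 19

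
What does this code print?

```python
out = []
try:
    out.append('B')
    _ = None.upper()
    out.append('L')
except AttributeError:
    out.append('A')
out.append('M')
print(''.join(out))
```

Execution trace: 'B' (try body) → 'A' (except AttributeError) → 'M' (after the try/except). Output: BAM

Answer: BAM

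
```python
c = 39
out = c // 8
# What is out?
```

Trace:
`c = 39` → c = 39
`out = c // 8` → out = 4
So out = 4

Answer: 4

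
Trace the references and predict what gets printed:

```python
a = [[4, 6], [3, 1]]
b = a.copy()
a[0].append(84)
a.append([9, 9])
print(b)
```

Key concept: shallow copy with nested lists.
Step by step:
`a = [[4, 6], [3, 1]]` → a = [[4, 6], [3, 1]]
`b = a.copy()` → b = [[4, 6], [3, 1]]
`a[0].append(84)` → a = [[4, 6, 84], [3, 1]]; b = [[4, 6, 84], [3, 1]]
`a.append([9, 9])` → a = [[4, 6, 84], [3, 1], [9, 9]]
`print(b)` → prints [[4, 6, 84], [3, 1]]

Answer: [[4, 6, 84], [3, 1]]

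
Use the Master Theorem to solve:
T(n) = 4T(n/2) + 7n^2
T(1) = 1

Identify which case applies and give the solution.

a=4, b=2, f(n)=7n^2. log_2(4) = 2. Since c=2 = 2, Case 2 applies: T(n) = Θ(n^log_b(a) · log n) = O(n^2 log n).

Answer: O(n^2 log n) - Case 2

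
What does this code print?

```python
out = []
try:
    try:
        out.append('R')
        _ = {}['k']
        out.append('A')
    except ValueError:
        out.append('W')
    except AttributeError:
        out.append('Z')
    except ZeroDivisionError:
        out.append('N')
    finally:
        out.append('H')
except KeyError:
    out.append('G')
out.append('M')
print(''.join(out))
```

Execution trace: 'R' (inner try body) → 'H' (inner finally) → 'G' (outer except KeyError) → 'M' (after the try/except). Output: RHGM

Answer: RHGM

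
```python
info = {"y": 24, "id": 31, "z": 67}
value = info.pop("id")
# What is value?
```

Trace:
`info = {"y": 24, "id": 31, "z": 67}` → info = {'y': 24, 'id': 31, 'z': 67}
`value = info.pop("id")` → info = {'y': 24, 'z': 67}; value = 31
So value = 31

Answer: 31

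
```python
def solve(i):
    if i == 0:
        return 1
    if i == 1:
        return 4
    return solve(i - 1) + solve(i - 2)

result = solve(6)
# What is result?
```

Build up from base cases: solve(0)=1, solve(1)=4, solve(2)=5, solve(3)=9, solve(4)=14, solve(5)=23, solve(6)=37

Answer: 37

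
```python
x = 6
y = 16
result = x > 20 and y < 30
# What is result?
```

Trace:
`x = 6` → x = 6
`y = 16` → y = 16
`result = x > 20 and y < 30` → result = False
So result = False

Answer: False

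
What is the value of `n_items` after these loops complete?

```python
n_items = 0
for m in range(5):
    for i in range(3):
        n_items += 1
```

5 * 3 = 15
`n_items` takes the values: 0 → 1 → 2 → 3 → 4 → 5 → 6 → 7 → 8 → 9 → 10 → 11 → 12 → 13 → 14 → 15

Answer: 15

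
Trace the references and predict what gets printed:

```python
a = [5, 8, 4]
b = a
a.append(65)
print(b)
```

Key concept: basic list aliasing.
Step by step:
`a = [5, 8, 4]` → a = [5, 8, 4]
`b = a` → b = [5, 8, 4] (same object as a)
`a.append(65)` → a = [5, 8, 4, 65] (same object as b); b = [5, 8, 4, 65] (same object as a)
`print(b)` → prints [5, 8, 4, 65]

Answer: [5, 8, 4, 65]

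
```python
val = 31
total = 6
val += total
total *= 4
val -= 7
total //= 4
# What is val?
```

Trace:
`val = 31` → val = 31
`total = 6` → total = 6
`val += total` → val = 37
`total *= 4` → total = 24
`val -= 7` → val = 30
`total //= 4` → total = 6
So val = 30

Answer: 30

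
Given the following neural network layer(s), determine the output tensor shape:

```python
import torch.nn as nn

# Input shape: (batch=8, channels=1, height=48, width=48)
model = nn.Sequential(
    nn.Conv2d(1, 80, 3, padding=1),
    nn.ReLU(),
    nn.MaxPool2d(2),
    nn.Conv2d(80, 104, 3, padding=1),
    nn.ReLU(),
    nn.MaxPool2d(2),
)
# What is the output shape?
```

Input: (8, 1, 48, 48) -> after first Conv2d: (8, 80, 48, 48) -> after first MaxPool2d: (8, 80, 24, 24) -> after second Conv2d: (8, 104, 24, 24) -> Output: (8, 104, 12, 12)

Answer: (8, 104, 12, 12)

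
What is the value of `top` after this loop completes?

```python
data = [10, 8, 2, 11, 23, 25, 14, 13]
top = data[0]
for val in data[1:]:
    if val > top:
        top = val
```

Maximum of [10, 8, 2, 11, 23, 25, 14, 13]
`top` takes the values: 10 → 11 → 23 → 25

Answer: 25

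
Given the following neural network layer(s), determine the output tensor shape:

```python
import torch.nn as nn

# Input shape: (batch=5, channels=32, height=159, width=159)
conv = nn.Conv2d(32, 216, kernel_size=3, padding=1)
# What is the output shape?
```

Input: (5, 32, 159, 159) -> Output: (5, 216, 159, 159)

Answer: (5, 216, 159, 159)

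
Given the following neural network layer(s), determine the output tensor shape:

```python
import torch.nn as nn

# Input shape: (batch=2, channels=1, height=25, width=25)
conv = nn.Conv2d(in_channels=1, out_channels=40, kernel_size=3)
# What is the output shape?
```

Input: (2, 1, 25, 25) -> Output: (2, 40, 23, 23)

Answer: (2, 40, 23, 23)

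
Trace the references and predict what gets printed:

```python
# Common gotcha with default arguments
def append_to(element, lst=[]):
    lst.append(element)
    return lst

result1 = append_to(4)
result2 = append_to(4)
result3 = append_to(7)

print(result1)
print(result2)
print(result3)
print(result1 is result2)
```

Key concept: mutable default argument gotcha.
Step by step:
`result1 = append_to(4)` → result1 = [4]
`result2 = append_to(4)` → result1 = [4, 4] (same object as result2); result2 = [4, 4] (same object as result1)
`result3 = append_to(7)` → result1 = [4, 4, 7] (same object as result2, result3); result2 = [4, 4, 7] (same object as result1, result3); result3 = [4, 4, 7] (same object as result1, result2)
`print(result1)` → prints [4, 4, 7]
`print(result2)` → prints [4, 4, 7]
`print(result3)` → prints [4, 4, 7]
`print(result1 is result2)` → prints True

Answer:
[4, 4, 7]
[4, 4, 7]
[4, 4, 7]
True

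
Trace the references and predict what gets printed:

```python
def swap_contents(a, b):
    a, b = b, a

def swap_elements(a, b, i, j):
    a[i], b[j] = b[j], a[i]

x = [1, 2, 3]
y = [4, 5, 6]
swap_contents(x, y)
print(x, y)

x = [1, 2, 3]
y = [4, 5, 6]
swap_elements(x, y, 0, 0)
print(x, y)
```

Key concept: parameter rebinding vs mutation.
Step by step:
`x = [1, 2, 3]` → x = [1, 2, 3]
`y = [4, 5, 6]` → y = [4, 5, 6]
`swap_contents(x, y)` → no visible change to tracked variables
`print(x, y)` → prints [1, 2, 3] [4, 5, 6]
`x = [1, 2, 3]` → x = [1, 2, 3]
`y = [4, 5, 6]` → y = [4, 5, 6]
`swap_elements(x, y, 0, 0)` → x = [4, 2, 3]; y = [1, 5, 6]
`print(x, y)` → prints [4, 2, 3] [1, 5, 6]

Answer:
[1, 2, 3] [4, 5, 6]
[4, 2, 3] [1, 5, 6]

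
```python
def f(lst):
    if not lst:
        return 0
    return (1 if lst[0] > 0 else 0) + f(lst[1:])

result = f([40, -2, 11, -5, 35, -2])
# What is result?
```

Count of positive elements in [40, -2, 11, -5, 35, -2] = 3

Answer: 3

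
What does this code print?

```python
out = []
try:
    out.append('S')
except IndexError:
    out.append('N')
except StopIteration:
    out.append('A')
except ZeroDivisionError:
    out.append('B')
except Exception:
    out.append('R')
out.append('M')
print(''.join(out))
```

Execution trace: 'S' (try body, no exception) → 'M' (after the try/except). Output: SM

Answer: SM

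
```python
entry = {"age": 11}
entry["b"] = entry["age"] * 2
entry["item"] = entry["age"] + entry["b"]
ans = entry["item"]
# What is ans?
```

Trace:
`entry = {"age": 11}` → entry = {'age': 11}
`entry["b"] = entry["age"] * 2` → entry = {'age': 11, 'b': 22}
`entry["item"] = entry["age"] + entry["b"]` → entry = {'age': 11, 'b': 22, 'item': 33}
`ans = entry["item"]` → ans = 33
So ans = 33

Answer: 33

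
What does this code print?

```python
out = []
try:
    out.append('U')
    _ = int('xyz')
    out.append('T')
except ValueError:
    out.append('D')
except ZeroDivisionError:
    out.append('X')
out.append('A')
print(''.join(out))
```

Execution trace: 'U' (try body) → 'D' (except ValueError) → 'A' (after the try/except). Output: UDA

Answer: UDA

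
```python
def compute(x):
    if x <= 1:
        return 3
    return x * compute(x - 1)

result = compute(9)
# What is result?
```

compute(9) = 9 * 8 * 7 * 6 * 5 * 4 * 3 * 2 * 3 = 1088640

Answer: 1088640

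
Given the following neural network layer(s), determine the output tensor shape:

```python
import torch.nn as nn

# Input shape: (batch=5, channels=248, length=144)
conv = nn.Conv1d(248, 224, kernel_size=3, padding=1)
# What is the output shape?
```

Input: (5, 248, 144) -> Output: (5, 224, 144)

Answer: (5, 224, 144)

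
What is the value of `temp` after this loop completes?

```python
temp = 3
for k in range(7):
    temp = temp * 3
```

Multiply by 3, 7 times: 3 * 3^7 = 6561
`temp` takes the values: 3 → 9 → 27 → 81 → 243 → 729 → 2187 → 6561

Answer: 6561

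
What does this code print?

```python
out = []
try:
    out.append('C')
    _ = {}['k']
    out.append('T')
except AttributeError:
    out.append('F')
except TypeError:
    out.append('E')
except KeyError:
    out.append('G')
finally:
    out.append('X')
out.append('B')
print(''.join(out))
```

Execution trace: 'C' (try body) → 'G' (except KeyError) → 'X' (finally) → 'B' (after the try/except). Output: CGXB

Answer: CGXB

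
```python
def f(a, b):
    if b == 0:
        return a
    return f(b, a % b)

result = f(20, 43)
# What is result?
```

f(20, 43) -> f(43, 20) -> f(20, 3) -> f(3, 2) -> f(2, 1) -> f(1, 0) -> 1

Answer: 1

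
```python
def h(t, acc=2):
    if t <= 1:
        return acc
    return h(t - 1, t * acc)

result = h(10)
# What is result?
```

Accumulator trace (n, acc): (10, 2) -> (9, 20) -> (8, 180) -> (7, 1440) -> (6, 10080) -> (5, 60480) -> (4, 302400) -> (3, 1209600) -> (2, 3628800) -> (1, 7257600) -> return 7257600

Answer: 7257600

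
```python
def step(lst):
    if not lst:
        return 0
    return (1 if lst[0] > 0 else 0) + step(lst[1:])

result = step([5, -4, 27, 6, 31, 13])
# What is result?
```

Count of positive elements in [5, -4, 27, 6, 31, 13] = 5

Answer: 5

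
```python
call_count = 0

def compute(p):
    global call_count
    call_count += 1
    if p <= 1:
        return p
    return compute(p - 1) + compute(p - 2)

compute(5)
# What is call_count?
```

Calls(p) = 1 + Calls(p-1) + Calls(p-2); Calls(0)=Calls(1)=1. For p=5 this gives 15.

Answer: 15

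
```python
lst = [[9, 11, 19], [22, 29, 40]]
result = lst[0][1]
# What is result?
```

Trace:
`lst = [[9, 11, 19], [22, 29, 40]]` → lst = [[9, 11, 19], [22, 29, 40]]
`result = lst[0][1]` → result = 11
So result = 11

Answer: 11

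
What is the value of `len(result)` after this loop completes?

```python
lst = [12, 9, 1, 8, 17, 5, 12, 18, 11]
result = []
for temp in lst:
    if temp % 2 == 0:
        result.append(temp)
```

Count even numbers in [12, 9, 1, 8, 17, 5, 12, 18, 11]
`result` takes the values: [] → [12] → [12, 8] → [12, 8, 12] → [12, 8, 12, 18]
So `len(result)` = 4

Answer: 4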